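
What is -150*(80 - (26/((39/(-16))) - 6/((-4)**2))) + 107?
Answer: -54197/4 ≈ -13549.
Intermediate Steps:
-150*(80 - (26/((39/(-16))) - 6/((-4)**2))) + 107 = -150*(80 - (26/((39*(-1/16))) - 6/16)) + 107 = -150*(80 - (26/(-39/16) - 6*1/16)) + 107 = -150*(80 - (26*(-16/39) - 3/8)) + 107 = -150*(80 - (-32/3 - 3/8)) + 107 = -150*(80 - 1*(-265/24)) + 107 = -150*(80 + 265/24) + 107 = -150*2185/24 + 107 = -54625/4 + 107 = -54197/4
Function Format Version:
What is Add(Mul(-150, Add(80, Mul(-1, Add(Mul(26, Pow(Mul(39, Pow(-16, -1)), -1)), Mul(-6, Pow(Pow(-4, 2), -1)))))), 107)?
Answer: Rational(-54197, 4) ≈ -13549.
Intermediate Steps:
Add(Mul(-150, Add(80, Mul(-1, Add(Mul(26, Pow(Mul(39, Pow(-16, -1)), -1)), Mul(-6, Pow(Pow(-4, 2), -1)))))), 107) = Add(Mul(-150, Add(80, Mul(-1, Add(Mul(26, Pow(Mul(39, Rational(-1, 16)), -1)), Mul(-6, Pow(16, -1)))))), 107) = Add(Mul(-150, Add(80, Mul(-1, Add(Mul(26, Pow(Rational(-39, 16), -1)), Mul(-6, Rational(1, 16)))))), 107) = Add(Mul(-150, Add(80, Mul(-1, Add(Mul(26, Rational(-16, 39)), Rational(-3, 8))))), 107) = Add(Mul(-150, Add(80, Mul(-1, Add(Rational(-32, 3), Rational(-3, 8))))), 107) = Add(Mul(-150, Add(80, Mul(-1, Rational(-265, 24)))), 107) = Add(Mul(-150, Add(80, Rational(265, 24))), 107) = Add(Mul(-150, Rational(2185, 24)), 107) = Add(Rational(-54625, 4), 107) = Rational(-54197, 4)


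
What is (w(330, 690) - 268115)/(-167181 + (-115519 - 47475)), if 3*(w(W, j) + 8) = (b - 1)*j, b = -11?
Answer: 270883/330175 ≈ 0.82042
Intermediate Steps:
w(W, j) = -8 - 4*j (w(W, j) = -8 + ((-11 - 1)*j)/3 = -8 + (-12*j)/3 = -8 - 4*j)
(w(330, 690) - 268115)/(-167181 + (-115519 - 47475)) = ((-8 - 4*690) - 268115)/(-167181 + (-115519 - 47475)) = ((-8 - 2760) - 268115)/(-167181 - 162994) = (-2768 - 268115)/(-330175) = -270883*(-1/330175) = 270883/330175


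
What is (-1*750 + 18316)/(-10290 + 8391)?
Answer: -17566/1899 ≈ -9.2501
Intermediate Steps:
(-1*750 + 18316)/(-10290 + 8391) = (-750 + 18316)/(-1899) = 17566*(-1/1899) = -17566/1899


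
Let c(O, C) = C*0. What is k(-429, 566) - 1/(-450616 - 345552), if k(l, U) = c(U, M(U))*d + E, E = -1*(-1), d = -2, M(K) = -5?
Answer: 796169/796168 ≈ 1.0000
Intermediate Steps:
c(O, C) = 0
E = 1
k(l, U) = 1 (k(l, U) = 0*(-2) + 1 = 0 + 1 = 1)
k(-429, 566) - 1/(-450616 - 345552) = 1 - 1/(-450616 - 345552) = 1 - 1/(-796168) = 1 - 1*(-1/796168) = 1 + 1/796168 = 796169/796168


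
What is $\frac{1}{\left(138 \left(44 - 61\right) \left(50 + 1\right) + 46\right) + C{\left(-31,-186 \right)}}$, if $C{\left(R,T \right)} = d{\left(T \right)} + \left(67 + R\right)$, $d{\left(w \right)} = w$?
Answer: $- \frac{1}{119750} \approx -8.3507 \cdot 10^{-6}$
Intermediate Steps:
$C{\left(R,T \right)} = 67 + R + T$ ($C{\left(R,T \right)} = T + \left(67 + R\right) = 67 + R + T$)
$\frac{1}{\left(138 \left(44 - 61\right) \left(50 + 1\right) + 46\right) + C{\left(-31,-186 \right)}} = \frac{1}{\left(138 \left(44 - 61\right) \left(50 + 1\right) + 46\right) - 150} = \frac{1}{\left(138 \left(\left(-17\right) 51\right) + 46\right) - 150} = \frac{1}{\left(138 \left(-867\right) + 46\right) - 150} = \frac{1}{\left(-119646 + 46\right) - 150} = \frac{1}{-119600 - 150} = \frac{1}{-119750} = - \frac{1}{119750}$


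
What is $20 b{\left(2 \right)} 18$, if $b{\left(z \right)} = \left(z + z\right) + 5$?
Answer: $3240$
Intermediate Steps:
$b{\left(z \right)} = 5 + 2 z$ ($b{\left(z \right)} = 2 z + 5 = 5 + 2 z$)
$20 b{\left(2 \right)} 18 = 20 \left(5 + 2 \cdot 2\right) 18 = 20 \left(5 + 4\right) 18 = 20 \cdot 9 \cdot 18 = 180 \cdot 18 = 3240$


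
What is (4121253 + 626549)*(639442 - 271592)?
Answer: 1746478965700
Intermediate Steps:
(4121253 + 626549)*(639442 - 271592) = 4747802*367850 = 1746478965700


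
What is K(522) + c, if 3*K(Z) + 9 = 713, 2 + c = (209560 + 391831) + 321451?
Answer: 2769224/3 ≈ 9.2308e+5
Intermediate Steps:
c = 922840 (c = -2 + ((209560 + 391831) + 321451) = -2 + (601391 + 321451) = -2 + 922842 = 922840)
K(Z) = 704/3 (K(Z) = -3 + (⅓)*713 = -3 + 713/3 = 704/3)
K(522) + c = 704/3 + 922840 = 2769224/3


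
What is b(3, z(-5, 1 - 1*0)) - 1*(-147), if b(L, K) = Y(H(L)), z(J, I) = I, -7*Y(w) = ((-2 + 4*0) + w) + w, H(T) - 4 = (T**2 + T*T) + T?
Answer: 981/7 ≈ 140.14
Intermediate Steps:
H(T) = 4 + T + 2*T**2 (H(T) = 4 + ((T**2 + T*T) + T) = 4 + ((T**2 + T**2) + T) = 4 + (2*T**2 + T) = 4 + (T + 2*T**2) = 4 + T + 2*T**2)
Y(w) = 2/7 - 2*w/7 (Y(w) = -(((-2 + 4*0) + w) + w)/7 = -(((-2 + 0) + w) + w)/7 = -((-2 + w) + w)/7 = -(-2 + 2*w)/7 = 2/7 - 2*w/7)
b(L, K) = -6/7 - 4*L**2/7 - 2*L/7 (b(L, K) = 2/7 - 2*(4 + L + 2*L**2)/7 = 2/7 + (-8/7 - 4*L**2/7 - 2*L/7) = -6/7 - 4*L**2/7 - 2*L/7)
b(3, z(-5, 1 - 1*0)) - 1*(-147) = (-6/7 - 4/7*3**2 - 2/7*3) - 1*(-147) = (-6/7 - 4/7*9 - 6/7) + 147 = (-6/7 - 36/7 - 6/7) + 147 = -48/7 + 147 = 981/7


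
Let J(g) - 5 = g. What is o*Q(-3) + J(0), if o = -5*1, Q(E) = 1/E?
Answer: 20/3 ≈ 6.6667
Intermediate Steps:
J(g) = 5 + g
o = -5
o*Q(-3) + J(0) = -5/(-3) + (5 + 0) = -5*(-1/3) + 5 = 5/3 + 5 = 20/3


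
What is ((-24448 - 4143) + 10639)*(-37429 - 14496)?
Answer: 932157600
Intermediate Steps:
((-24448 - 4143) + 10639)*(-37429 - 14496) = (-28591 + 10639)*(-51925) = -17952*(-51925) = 932157600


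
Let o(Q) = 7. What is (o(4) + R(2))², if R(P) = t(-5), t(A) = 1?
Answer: 64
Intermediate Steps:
R(P) = 1
(o(4) + R(2))² = (7 + 1)² = 8² = 64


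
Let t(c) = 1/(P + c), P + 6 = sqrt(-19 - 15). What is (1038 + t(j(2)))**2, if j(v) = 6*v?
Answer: (-2167345*I + 12931404*sqrt(34))/(2*(-I + 6*sqrt(34))) ≈ 1.0776e+6 - 172.94*I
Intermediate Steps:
P = -6 + I*sqrt(34) (P = -6 + sqrt(-19 - 15) = -6 + sqrt(-34) = -6 + I*sqrt(34) ≈ -6.0 + 5.831*I)
t(c) = 1/(-6 + c + I*sqrt(34)) (t(c) = 1/((-6 + I*sqrt(34)) + c) = 1/(-6 + c + I*sqrt(34)))
(1038 + t(j(2)))**2 = (1038 + 1/(-6 + 6*2 + I*sqrt(34)))**2 = (1038 + 1/(-6 + 12 + I*sqrt(34)))**2 = (1038 + 1/(6 + I*sqrt(34)))**2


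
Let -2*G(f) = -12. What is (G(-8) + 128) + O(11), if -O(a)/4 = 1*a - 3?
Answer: 102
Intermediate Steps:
O(a) = 12 - 4*a (O(a) = -4*(1*a - 3) = -4*(a - 3) = -4*(-3 + a) = 12 - 4*a)
G(f) = 6 (G(f) = -½*(-12) = 6)
(G(-8) + 128) + O(11) = (6 + 128) + (12 - 4*11) = 134 + (12 - 44) = 134 - 32 = 102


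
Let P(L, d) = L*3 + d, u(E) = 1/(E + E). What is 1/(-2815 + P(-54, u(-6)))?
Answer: -12/35725 ≈ -0.00033590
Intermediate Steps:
u(E) = 1/(2*E)
P(L, d) = d + 3*L (P(L, d) = 3*L + d = d + 3*L)
1/(-2815 + P(-54, u(-6))) = 1/(-2815 + ((½)/(-6) + 3*(-54))) = 1/(-2815 + ((½)*(-⅙) - 162)) = 1/(-2815 + (-1/12 - 162)) = 1/(-2815 - 1945/12) = 1/(-35725/12) = -12/35725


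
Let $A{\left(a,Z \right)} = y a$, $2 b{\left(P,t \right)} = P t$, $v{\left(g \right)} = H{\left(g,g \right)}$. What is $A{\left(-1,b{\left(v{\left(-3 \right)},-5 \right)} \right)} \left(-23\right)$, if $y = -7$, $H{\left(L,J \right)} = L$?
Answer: $-161$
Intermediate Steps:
$v{\left(g \right)} = g$
$b{\left(P,t \right)} = \frac{P t}{2}$
$A{\left(a,Z \right)} = - 7 a$
$A{\left(-1,b{\left(v{\left(-3 \right)},-5 \right)} \right)} \left(-23\right) = \left(-7\right) \left(-1\right) \left(-23\right) = 7 \left(-23\right) = -161$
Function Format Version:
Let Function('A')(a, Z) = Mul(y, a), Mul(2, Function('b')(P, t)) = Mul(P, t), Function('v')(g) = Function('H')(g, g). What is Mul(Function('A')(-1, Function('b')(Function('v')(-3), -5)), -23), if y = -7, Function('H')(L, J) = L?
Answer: -161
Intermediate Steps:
Function('v')(g) = g
Function('b')(P, t) = Mul(Rational(1, 2), P, t) (Function('b')(P, t) = Mul(Rational(1, 2), Mul(P, t)) = Mul(Rational(1, 2), P, t))
Function('A')(a, Z) = Mul(-7, a)
Mul(Function('A')(-1, Function('b')(Function('v')(-3), -5)), -23) = Mul(Mul(-7, -1), -23) = Mul(7, -23) = -161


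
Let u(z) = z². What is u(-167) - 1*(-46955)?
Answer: 74844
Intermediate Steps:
u(-167) - 1*(-46955) = (-167)² - 1*(-46955) = 27889 + 46955 = 74844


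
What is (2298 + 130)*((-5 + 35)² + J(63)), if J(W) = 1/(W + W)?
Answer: 137668814/63 ≈ 2.1852e+6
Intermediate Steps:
J(W) = 1/(2*W)
(2298 + 130)*((-5 + 35)² + J(63)) = (2298 + 130)*((-5 + 35)² + (½)/63) = 2428*(30² + (½)*(1/63)) = 2428*(900 + 1/126) = 2428*(113401/126) = 137668814/63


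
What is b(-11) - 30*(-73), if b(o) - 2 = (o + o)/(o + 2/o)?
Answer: 269858/123 ≈ 2194.0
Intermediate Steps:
b(o) = 2 + 2*o/(o + 2/o) (b(o) = 2 + (o + o)/(o + 2/o) = 2 + (2*o)/(o + 2/o) = 2 + 2*o/(o + 2/o))
b(-11) - 30*(-73) = 4*(1 + (-11)²)/(2 + (-11)²) - 30*(-73) = 4*(1 + 121)/(2 + 121) + 2190 = 4*122/123 + 2190 = 4*(1/123)*122 + 2190 = 488/123 + 2190 = 269858/123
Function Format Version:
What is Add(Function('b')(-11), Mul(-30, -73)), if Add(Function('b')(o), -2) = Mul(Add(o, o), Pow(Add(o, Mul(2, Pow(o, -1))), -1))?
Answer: Rational(269858, 123) ≈ 2194.0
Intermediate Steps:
Function('b')(o) = Add(2, Mul(2, o, Pow(Add(o, Mul(2, Pow(o, -1))), -1))) (Function('b')(o) = Add(2, Mul(Add(o, o), Pow(Add(o, Mul(2, Pow(o, -1))), -1))) = Add(2, Mul(Mul(2, o), Pow(Add(o, Mul(2, Pow(o, -1))), -1))) = Add(2, Mul(2, o, Pow(Add(o, Mul(2, Pow(o, -1))), -1))))
Add(Function('b')(-11), Mul(-30, -73)) = Add(Mul(4, Pow(Add(2, Pow(-11, 2)), -1), Add(1, Pow(-11, 2))), Mul(-30, -73)) = Add(Mul(4, Pow(Add(2, 121), -1), Add(1, 121)), 2190) = Add(Mul(4, Pow(123, -1), 122), 2190) = Add(Mul(4, Rational(1, 123), 122), 2190) = Add(Rational(488, 123), 2190) = Rational(269858, 123)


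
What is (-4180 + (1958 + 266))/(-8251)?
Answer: 1956/8251 ≈ 0.23706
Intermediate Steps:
(-4180 + (1958 + 266))/(-8251) = (-4180 + 2224)*(-1/8251) = -1956*(-1/8251) = 1956/8251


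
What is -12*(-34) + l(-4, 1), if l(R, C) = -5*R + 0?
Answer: 428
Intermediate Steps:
l(R, C) = -5*R
-12*(-34) + l(-4, 1) = -12*(-34) - 5*(-4) = 408 + 20 = 428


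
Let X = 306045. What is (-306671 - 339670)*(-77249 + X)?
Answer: -147880235436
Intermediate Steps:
(-306671 - 339670)*(-77249 + X) = (-306671 - 339670)*(-77249 + 306045) = -646341*228796 = -147880235436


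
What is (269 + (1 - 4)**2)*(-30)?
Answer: -8340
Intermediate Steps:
(269 + (1 - 4)**2)*(-30) = (269 + (-3)**2)*(-30) = (269 + 9)*(-30) = 278*(-30) = -8340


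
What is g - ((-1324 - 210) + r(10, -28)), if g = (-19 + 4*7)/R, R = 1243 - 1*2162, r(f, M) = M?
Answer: 1435469/919 ≈ 1562.0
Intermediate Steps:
R = -919 (R = 1243 - 2162 = -919)
g = -9/919 (g = (-19 + 4*7)/(-919) = (-19 + 28)*(-1/919) = 9*(-1/919) = -9/919 ≈ -0.0097933)
g - ((-1324 - 210) + r(10, -28)) = -9/919 - ((-1324 - 210) - 28) = -9/919 - (-1534 - 28) = -9/919 - 1*(-1562) = -9/919 + 1562 = 1435469/919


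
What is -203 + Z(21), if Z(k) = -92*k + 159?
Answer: -1976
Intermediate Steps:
Z(k) = 159 - 92*k
-203 + Z(21) = -203 + (159 - 92*21) = -203 + (159 - 1932) = -203 - 1773 = -1976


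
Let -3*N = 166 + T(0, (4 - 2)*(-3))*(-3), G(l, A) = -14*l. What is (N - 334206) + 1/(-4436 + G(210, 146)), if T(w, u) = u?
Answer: -7396667555/22128 ≈ -3.3427e+5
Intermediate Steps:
N = -184/3 (N = -(166 + ((4 - 2)*(-3))*(-3))/3 = -(166 + (2*(-3))*(-3))/3 = -(166 - 6*(-3))/3 = -(166 + 18)/3 = -1/3*184 = -184/3 ≈ -61.333)
(N - 334206) + 1/(-4436 + G(210, 146)) = (-184/3 - 334206) + 1/(-4436 - 14*210) = -1002802/3 + 1/(-4436 - 2940) = -1002802/3 + 1/(-7376) = -1002802/3 - 1/7376 = -7396667555/22128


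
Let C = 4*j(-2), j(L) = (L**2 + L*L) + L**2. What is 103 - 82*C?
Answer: -3833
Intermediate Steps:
j(L) = 3*L**2 (j(L) = (L**2 + L**2) + L**2 = 2*L**2 + L**2 = 3*L**2)
C = 48 (C = 4*(3*(-2)**2) = 4*(3*4) = 4*12 = 48)
103 - 82*C = 103 - 82*48 = 103 - 3936 = -3833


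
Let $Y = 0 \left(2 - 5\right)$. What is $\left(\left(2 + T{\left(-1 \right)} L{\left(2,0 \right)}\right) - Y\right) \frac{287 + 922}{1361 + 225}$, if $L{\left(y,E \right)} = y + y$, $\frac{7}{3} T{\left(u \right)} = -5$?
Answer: $- \frac{2139}{427} \approx -5.0094$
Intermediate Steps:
$T{\left(u \right)} = - \frac{15}{7}$ ($T{\left(u \right)} = \frac{3}{7} \left(-5\right) = - \frac{15}{7}$)
$L{\left(y,E \right)} = 2 y$
$Y = 0$ ($Y = 0 \left(-3\right) = 0$)
$\left(\left(2 + T{\left(-1 \right)} L{\left(2,0 \right)}\right) - Y\right) \frac{287 + 922}{1361 + 225} = \left(\left(2 - \frac{15 \cdot 2 \cdot 2}{7}\right) - 0\right) \frac{287 + 922}{1361 + 225} = \left(\left(2 - \frac{60}{7}\right) + 0\right) \frac{1209}{1586} = \left(\left(2 - \frac{60}{7}\right) + 0\right) 1209 \cdot \frac{1}{1586} = \left(- \frac{46}{7} + 0\right) \frac{93}{122} = \left(- \frac{46}{7}\right) \frac{93}{122} = - \frac{2139}{427}$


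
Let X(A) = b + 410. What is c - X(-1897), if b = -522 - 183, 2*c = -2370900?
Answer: -1185155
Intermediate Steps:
c = -1185450 (c = (1/2)*(-2370900) = -1185450)
b = -705
X(A) = -295 (X(A) = -705 + 410 = -295)
c - X(-1897) = -1185450 - 1*(-295) = -1185450 + 295 = -1185155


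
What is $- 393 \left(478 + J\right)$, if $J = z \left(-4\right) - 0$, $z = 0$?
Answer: $-187854$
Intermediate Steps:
$J = 0$ ($J = 0 \left(-4\right) - 0 = 0 + \left(-5 + 5\right) = 0 + 0 = 0$)
$- 393 \left(478 + J\right) = - 393 \left(478 + 0\right) = \left(-393\right) 478 = -187854$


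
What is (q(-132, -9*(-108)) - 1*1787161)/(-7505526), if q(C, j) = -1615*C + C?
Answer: 1574113/7505526 ≈ 0.20973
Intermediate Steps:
q(C, j) = -1614*C
(q(-132, -9*(-108)) - 1*1787161)/(-7505526) = (-1614*(-132) - 1*1787161)/(-7505526) = (213048 - 1787161)*(-1/7505526) = -1574113*(-1/7505526) = 1574113/7505526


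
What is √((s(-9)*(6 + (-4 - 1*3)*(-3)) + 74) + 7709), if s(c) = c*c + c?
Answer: √9727 ≈ 98.625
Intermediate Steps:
s(c) = c + c² (s(c) = c² + c = c + c²)
√((s(-9)*(6 + (-4 - 1*3)*(-3)) + 74) + 7709) = √(((-9*(1 - 9))*(6 + (-4 - 1*3)*(-3)) + 74) + 7709) = √(((-9*(-8))*(6 + (-4 - 3)*(-3)) + 74) + 7709) = √((72*(6 - 7*(-3)) + 74) + 7709) = √((72*(6 + 21) + 74) + 7709) = √((72*27 + 74) + 7709) = √((1944 + 74) + 7709) = √(2018 + 7709) = √9727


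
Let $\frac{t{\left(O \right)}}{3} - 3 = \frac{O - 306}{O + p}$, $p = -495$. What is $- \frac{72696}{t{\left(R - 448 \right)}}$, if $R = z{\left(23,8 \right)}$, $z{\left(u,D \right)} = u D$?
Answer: $- \frac{471592}{73} \approx -6460.2$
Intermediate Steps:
$z{\left(u,D \right)} = D u$
$R = 184$ ($R = 8 \cdot 23 = 184$)
$t{\left(O \right)} = 9 + \frac{3 \left(-306 + O\right)}{-495 + O}$ ($t{\left(O \right)} = 9 + 3 \frac{O - 306}{O - 495} = 9 + 3 \frac{-306 + O}{-495 + O} = 9 + \frac{3 \left(-306 + O\right)}{-495 + O}$)
$- \frac{72696}{t{\left(R - 448 \right)}} = - \frac{72696}{3 \frac{1}{-495 + \left(184 - 448\right)} \left(-1791 + 4 \left(184 - 448\right)\right)} = - \frac{72696}{3 \frac{1}{-495 - 264} \left(-1791 + 4 \left(-264\right)\right)} = - \frac{72696}{3 \frac{1}{-759} \left(-1791 - 1056\right)} = - \frac{72696}{3 \left(- \frac{1}{759}\right) \left(-2847\right)} = - \frac{72696}{\frac{2847}{253}} = \left(-72696\right) \frac{253}{2847} = - \frac{471592}{73}$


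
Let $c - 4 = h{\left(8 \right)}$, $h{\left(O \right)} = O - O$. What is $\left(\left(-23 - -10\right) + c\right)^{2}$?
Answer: $81$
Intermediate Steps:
$h{\left(O \right)} = 0$
$c = 4$ ($c = 4 + 0 = 4$)
$\left(\left(-23 - -10\right) + c\right)^{2} = \left(\left(-23 - -10\right) + 4\right)^{2} = \left(\left(-23 + 10\right) + 4\right)^{2} = \left(-13 + 4\right)^{2} = \left(-9\right)^{2} = 81$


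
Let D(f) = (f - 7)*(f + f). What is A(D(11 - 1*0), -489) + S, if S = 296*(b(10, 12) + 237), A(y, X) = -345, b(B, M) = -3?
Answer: 68919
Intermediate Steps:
D(f) = 2*f*(-7 + f) (D(f) = (-7 + f)*(2*f) = 2*f*(-7 + f))
S = 69264 (S = 296*(-3 + 237) = 296*234 = 69264)
A(D(11 - 1*0), -489) + S = -345 + 69264 = 68919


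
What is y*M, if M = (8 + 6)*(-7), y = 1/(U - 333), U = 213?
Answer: 49/60 ≈ 0.81667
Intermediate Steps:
y = -1/120 (y = 1/(213 - 333) = 1/(-120) = -1/120 ≈ -0.0083333)
M = -98 (M = 14*(-7) = -98)
y*M = -1/120*(-98) = 49/60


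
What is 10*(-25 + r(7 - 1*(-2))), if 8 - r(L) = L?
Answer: -260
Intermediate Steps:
r(L) = 8 - L
10*(-25 + r(7 - 1*(-2))) = 10*(-25 + (8 - (7 - 1*(-2)))) = 10*(-25 + (8 - (7 + 2))) = 10*(-25 + (8 - 1*9)) = 10*(-25 + (8 - 9)) = 10*(-25 - 1) = 10*(-26) = -260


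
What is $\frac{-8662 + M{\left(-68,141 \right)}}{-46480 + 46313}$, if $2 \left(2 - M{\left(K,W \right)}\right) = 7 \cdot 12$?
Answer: $\frac{8702}{167} \approx 52.108$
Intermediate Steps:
$M{\left(K,W \right)} = -40$ ($M{\left(K,W \right)} = 2 - \frac{7 \cdot 12}{2} = 2 - 42 = -40$)
$\frac{-8662 + M{\left(-68,141 \right)}}{-46480 + 46313} = \frac{-8662 - 40}{-46480 + 46313} = - \frac{8702}{-167} = \left(-8702\right) \left(- \frac{1}{167}\right) = \frac{8702}{167}$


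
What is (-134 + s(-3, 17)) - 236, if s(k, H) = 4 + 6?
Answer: -360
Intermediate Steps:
s(k, H) = 10
(-134 + s(-3, 17)) - 236 = (-134 + 10) - 236 = -124 - 236 = -360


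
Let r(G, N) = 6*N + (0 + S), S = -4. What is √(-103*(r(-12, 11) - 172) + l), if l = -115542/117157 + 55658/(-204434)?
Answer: √1624667205173074785148207/11975437069 ≈ 106.44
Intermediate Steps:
r(G, N) = -4 + 6*N (r(G, N) = 6*N + (0 - 4) = 6*N - 4 = -4 + 6*N)
l = -15070718767/11975437069 (l = -115542*1/117157 + 55658*(-1/204434) = -115542/117157 - 27829/102217 = -15070718767/11975437069 ≈ -1.2585)
√(-103*(r(-12, 11) - 172) + l) = √(-103*((-4 + 6*11) - 172) - 15070718767/11975437069) = √(-103*((-4 + 66) - 172) - 15070718767/11975437069) = √(-103*(62 - 172) - 15070718767/11975437069) = √(-103*(-110) - 15070718767/11975437069) = √(11330 - 15070718767/11975437069) = √(135666631273003/11975437069) = √1624667205173074785148207/11975437069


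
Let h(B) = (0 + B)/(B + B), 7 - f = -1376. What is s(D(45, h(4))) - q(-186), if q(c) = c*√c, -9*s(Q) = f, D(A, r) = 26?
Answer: -461/3 + 186*I*√186 ≈ -153.67 + 2536.7*I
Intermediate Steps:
f = 1383 (f = 7 - 1*(-1376) = 7 + 1376 = 1383)
h(B) = ½ (h(B) = B/((2*B)) = B*(1/(2*B)) = ½)
s(Q) = -461/3 (s(Q) = -⅑*1383 = -461/3)
q(c) = c^(3/2)
s(D(45, h(4))) - q(-186) = -461/3 - (-186)^(3/2) = -461/3 - (-186)*I*√186 = -461/3 + 186*I*√186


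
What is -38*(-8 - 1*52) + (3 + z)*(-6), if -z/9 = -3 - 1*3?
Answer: 1938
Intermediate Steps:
z = 54 (z = -9*(-3 - 1*3) = -9*(-3 - 3) = -9*(-6) = 54)
-38*(-8 - 1*52) + (3 + z)*(-6) = -38*(-8 - 1*52) + (3 + 54)*(-6) = -38*(-8 - 52) + 57*(-6) = -38*(-60) - 342 = 2280 - 342 = 1938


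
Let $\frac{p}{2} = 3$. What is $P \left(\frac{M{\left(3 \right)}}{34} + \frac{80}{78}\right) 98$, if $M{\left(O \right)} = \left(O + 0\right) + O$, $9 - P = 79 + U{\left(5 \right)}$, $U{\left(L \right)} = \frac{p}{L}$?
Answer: $- \frac{27805736}{3315} \approx -8387.9$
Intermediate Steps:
$p = 6$ ($p = 2 \cdot 3 = 6$)
$U{\left(L \right)} = \frac{6}{L}$
$P = - \frac{356}{5}$ ($P = 9 - \left(79 + \frac{6}{5}\right) = 9 - \frac{401}{5} = - \frac{356}{5} \approx -71.2$)
$M{\left(O \right)} = 2 O$ ($M{\left(O \right)} = O + O = 2 O$)
$P \left(\frac{M{\left(3 \right)}}{34} + \frac{80}{78}\right) 98 = - \frac{356 \left(\frac{2 \cdot 3}{34} + \frac{80}{78}\right)}{5} \cdot 98 = - \frac{356 \left(6 \cdot \frac{1}{34} + 80 \cdot \frac{1}{78}\right)}{5} \cdot 98 = - \frac{356 \left(\frac{3}{17} + \frac{40}{39}\right)}{5} \cdot 98 = \left(- \frac{356}{5}\right) \frac{797}{663} \cdot 98 = \left(- \frac{283732}{3315}\right) 98 = - \frac{27805736}{3315}$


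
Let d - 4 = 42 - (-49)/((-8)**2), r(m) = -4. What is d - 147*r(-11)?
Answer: 40625/64 ≈ 634.77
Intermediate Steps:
d = 2993/64 (d = 4 + (42 - (-49)/((-8)**2)) = 4 + (42 - (-49)/64) = 4 + (42 - 1*(-49/64)) = 4 + (42 + 49/64) = 4 + 2737/64 = 2993/64 ≈ 46.766)
d - 147*r(-11) = 2993/64 - 147*(-4) = 2993/64 + 588 = 40625/64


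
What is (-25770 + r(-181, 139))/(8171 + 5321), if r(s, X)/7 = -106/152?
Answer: -1958891/1025392 ≈ -1.9104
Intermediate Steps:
r(s, X) = -371/76 (r(s, X) = 7*(-106/152) = 7*(-106*1/152) = 7*(-53/76) = -371/76)
(-25770 + r(-181, 139))/(8171 + 5321) = (-25770 - 371/76)/(8171 + 5321) = -1958891/76/13492 = -1958891/76*1/13492 = -1958891/1025392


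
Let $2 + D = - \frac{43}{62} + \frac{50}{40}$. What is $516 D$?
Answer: $- \frac{23091}{31} \approx -744.87$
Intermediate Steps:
$D = - \frac{179}{124}$ ($D = -2 + \left(- \frac{43}{62} + \frac{50}{40}\right) = -2 + \left(\left(-43\right) \frac{1}{62} + 50 \cdot \frac{1}{40}\right) = -2 + \left(- \frac{43}{62} + \frac{5}{4}\right) = -2 + \frac{69}{124} = - \frac{179}{124} \approx -1.4435$)
$516 D = 516 \left(- \frac{179}{124}\right) = - \frac{23091}{31}$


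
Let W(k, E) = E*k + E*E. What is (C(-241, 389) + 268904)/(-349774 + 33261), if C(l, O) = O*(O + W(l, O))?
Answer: -22815733/316513 ≈ -72.085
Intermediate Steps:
W(k, E) = E² + E*k (W(k, E) = E*k + E² = E² + E*k)
C(l, O) = O*(O + O*(O + l))
(C(-241, 389) + 268904)/(-349774 + 33261) = (389²*(1 + 389 - 241) + 268904)/(-349774 + 33261) = (151321*149 + 268904)/(-316513) = (22546829 + 268904)*(-1/316513) = 22815733*(-1/316513) = -22815733/316513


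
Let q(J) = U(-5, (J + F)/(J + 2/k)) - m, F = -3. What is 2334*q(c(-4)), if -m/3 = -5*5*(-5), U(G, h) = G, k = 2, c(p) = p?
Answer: 863580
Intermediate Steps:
m = -375 (m = -3*(-5*5)*(-5) = -(-75)*(-5) = -3*125 = -375)
q(J) = 370 (q(J) = -5 - 1*(-375) = -5 + 375 = 370)
2334*q(c(-4)) = 2334*370 = 863580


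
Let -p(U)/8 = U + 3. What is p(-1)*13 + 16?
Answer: -192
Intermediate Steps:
p(U) = -24 - 8*U (p(U) = -8*(U + 3) = -8*(3 + U) = -24 - 8*U)
p(-1)*13 + 16 = (-24 - 8*(-1))*13 + 16 = (-24 + 8)*13 + 16 = -16*13 + 16 = -208 + 16 = -192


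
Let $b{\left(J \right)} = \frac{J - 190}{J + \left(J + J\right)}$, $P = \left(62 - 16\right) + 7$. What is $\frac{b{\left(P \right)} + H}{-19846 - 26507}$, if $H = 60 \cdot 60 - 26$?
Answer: $- \frac{568129}{7370127} \approx -0.077085$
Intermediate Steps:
$H = 3574$ ($H = 3600 - 26 = 3574$)
$P = 53$ ($P = 46 + 7 = 53$)
$b{\left(J \right)} = \frac{-190 + J}{3 J}$ ($b{\left(J \right)} = \frac{-190 + J}{J + 2 J} = \frac{-190 + J}{3 J}$)
$\frac{b{\left(P \right)} + H}{-19846 - 26507} = \frac{\frac{-190 + 53}{3 \cdot 53} + 3574}{-19846 - 26507} = \frac{\frac{1}{3} \cdot \frac{1}{53} \left(-137\right) + 3574}{-46353} = \left(- \frac{137}{159} + 3574\right) \left(- \frac{1}{46353}\right) = \frac{568129}{159} \left(- \frac{1}{46353}\right) = - \frac{568129}{7370127}$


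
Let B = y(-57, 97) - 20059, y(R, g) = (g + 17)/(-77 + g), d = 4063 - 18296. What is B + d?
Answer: -342863/10 ≈ -34286.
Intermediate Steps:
d = -14233
y(R, g) = (17 + g)/(-77 + g)
B = -200533/10 (B = (17 + 97)/(-77 + 97) - 20059 = 114/20 - 20059 = (1/20)*114 - 20059 = 57/10 - 20059 = -200533/10 ≈ -20053.)
B + d = -200533/10 - 14233 = -342863/10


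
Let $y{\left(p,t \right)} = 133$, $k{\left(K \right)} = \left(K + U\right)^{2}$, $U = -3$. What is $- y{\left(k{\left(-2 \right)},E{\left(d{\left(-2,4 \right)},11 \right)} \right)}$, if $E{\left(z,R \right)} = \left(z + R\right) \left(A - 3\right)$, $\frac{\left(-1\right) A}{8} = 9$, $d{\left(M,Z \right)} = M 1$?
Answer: $-133$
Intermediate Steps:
$d{\left(M,Z \right)} = M$
$A = -72$ ($A = \left(-8\right) 9 = -72$)
$k{\left(K \right)} = \left(-3 + K\right)^{2}$ ($k{\left(K \right)} = \left(K - 3\right)^{2} = \left(-3 + K\right)^{2}$)
$E{\left(z,R \right)} = - 75 R - 75 z$ ($E{\left(z,R \right)} = \left(z + R\right) \left(-72 - 3\right) = \left(R + z\right) \left(-75\right) = - 75 R - 75 z$)
$- y{\left(k{\left(-2 \right)},E{\left(d{\left(-2,4 \right)},11 \right)} \right)} = \left(-1\right) 133 = -133$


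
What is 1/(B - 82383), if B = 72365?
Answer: -1/10018 ≈ -9.9820e-5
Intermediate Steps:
1/(B - 82383) = 1/(72365 - 82383) = 1/(-10018) = -1/10018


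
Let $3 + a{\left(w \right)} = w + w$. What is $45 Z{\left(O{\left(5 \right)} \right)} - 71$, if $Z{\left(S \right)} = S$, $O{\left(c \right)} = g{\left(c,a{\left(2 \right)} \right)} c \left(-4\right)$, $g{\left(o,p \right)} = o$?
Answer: $-4571$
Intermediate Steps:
$a{\left(w \right)} = -3 + 2 w$ ($a{\left(w \right)} = -3 + \left(w + w\right) = -3 + 2 w$)
$O{\left(c \right)} = - 4 c^{2}$ ($O{\left(c \right)} = c c \left(-4\right) = c^{2} \left(-4\right) = - 4 c^{2}$)
$45 Z{\left(O{\left(5 \right)} \right)} - 71 = 45 \left(- 4 \cdot 5^{2}\right) - 71 = 45 \left(\left(-4\right) 25\right) - 71 = 45 \left(-100\right) - 71 = -4500 - 71 = -4571$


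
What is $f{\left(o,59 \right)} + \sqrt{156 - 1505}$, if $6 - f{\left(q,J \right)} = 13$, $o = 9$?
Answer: $-7 + i \sqrt{1349} \approx -7.0 + 36.729 i$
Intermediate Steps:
$f{\left(q,J \right)} = -7$ ($f{\left(q,J \right)} = 6 - 13 = -7$)
$f{\left(o,59 \right)} + \sqrt{156 - 1505} = -7 + \sqrt{156 - 1505} = -7 + \sqrt{-1349} = -7 + i \sqrt{1349}$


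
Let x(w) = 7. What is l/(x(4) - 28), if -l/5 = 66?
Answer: 110/7 ≈ 15.714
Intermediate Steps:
l = -330 (l = -5*66 = -330)
l/(x(4) - 28) = -330/(7 - 28) = -330/(-21) = -1/21*(-330) = 110/7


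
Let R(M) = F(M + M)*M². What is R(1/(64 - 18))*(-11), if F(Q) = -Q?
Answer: 11/48668 ≈ 0.00022602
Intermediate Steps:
R(M) = -2*M³ (R(M) = (-(M + M))*M² = (-2*M)*M² = -2*M³)
R(1/(64 - 18))*(-11) = -2/(64 - 18)³*(-11) = -2*(1/46)³*(-11) = -2*1/97336*(-11) = -1/48668*(-11) = 11/48668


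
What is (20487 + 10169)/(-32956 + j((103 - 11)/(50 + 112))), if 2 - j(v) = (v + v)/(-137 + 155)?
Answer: -2793528/3002939 ≈ -0.93026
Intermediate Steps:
j(v) = 2 - v/9 (j(v) = 2 - (v + v)/(-137 + 155) = 2 - 2*v/18 = 2 - v/9)
(20487 + 10169)/(-32956 + j((103 - 11)/(50 + 112))) = (20487 + 10169)/(-32956 + (2 - (103 - 11)/(9*(50 + 112)))) = 30656/(-32956 + (2 - 92/(9*162))) = 30656/(-32956 + (2 - 1/9*46/81)) = 30656/(-32956 + (2 - 46/729)) = 30656/(-32956 + 1412/729) = 30656/(-24023512/729) = 30656*(-729/24023512) = -2793528/3002939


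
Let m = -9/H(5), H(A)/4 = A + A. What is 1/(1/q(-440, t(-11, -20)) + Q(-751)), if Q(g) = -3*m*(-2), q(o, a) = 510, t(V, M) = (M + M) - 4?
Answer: -204/275 ≈ -0.74182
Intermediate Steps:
t(V, M) = -4 + 2*M (t(V, M) = 2*M - 4 = -4 + 2*M)
H(A) = 8*A (H(A) = 4*(A + A) = 4*(2*A) = 8*A)
m = -9/40 (m = -9/(8*5) = -9/40 ≈ -0.22500)
Q(g) = -27/20 (Q(g) = -3*(-9/40)*(-2) = (27/40)*(-2) = -27/20)
1/(1/q(-440, t(-11, -20)) + Q(-751)) = 1/(1/510 - 27/20) = 1/(-275/204) = -204/275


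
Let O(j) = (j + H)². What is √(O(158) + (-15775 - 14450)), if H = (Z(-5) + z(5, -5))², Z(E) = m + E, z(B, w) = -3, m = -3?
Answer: 16*√186 ≈ 218.21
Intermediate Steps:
Z(E) = -3 + E
H = 121 (H = ((-3 - 5) - 3)² = (-8 - 3)² = (-11)² = 121)
O(j) = (121 + j)² (O(j) = (j + 121)² = (121 + j)²)
√(O(158) + (-15775 - 14450)) = √((121 + 158)² + (-15775 - 14450)) = √(279² - 30225) = √(77841 - 30225) = √47616 = 16*√186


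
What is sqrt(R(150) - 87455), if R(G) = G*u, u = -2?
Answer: I*sqrt(87755) ≈ 296.23*I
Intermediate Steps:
R(G) = -2*G (R(G) = G*(-2) = -2*G)
sqrt(R(150) - 87455) = sqrt(-2*150 - 87455) = sqrt(-300 - 87455) = sqrt(-87755) = I*sqrt(87755)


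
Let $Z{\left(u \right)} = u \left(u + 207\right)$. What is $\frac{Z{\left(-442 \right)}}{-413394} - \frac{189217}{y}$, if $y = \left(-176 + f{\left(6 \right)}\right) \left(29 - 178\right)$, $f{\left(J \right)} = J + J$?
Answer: $- \frac{40379669909}{5050847892} \approx -7.9946$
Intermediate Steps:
$f{\left(J \right)} = 2 J$
$Z{\left(u \right)} = u \left(207 + u\right)$
$y = 24436$ ($y = \left(-176 + 2 \cdot 6\right) \left(29 - 178\right) = \left(-176 + 12\right) \left(29 - 178\right) = \left(-164\right) \left(-149\right) = 24436$)
$\frac{Z{\left(-442 \right)}}{-413394} - \frac{189217}{y} = \frac{\left(-442\right) \left(207 - 442\right)}{-413394} - \frac{189217}{24436} = \left(-442\right) \left(-235\right) \left(- \frac{1}{413394}\right) - \frac{189217}{24436} = 103870 \left(- \frac{1}{413394}\right) - \frac{189217}{24436} = - \frac{51935}{206697} - \frac{189217}{24436} = - \frac{40379669909}{5050847892}$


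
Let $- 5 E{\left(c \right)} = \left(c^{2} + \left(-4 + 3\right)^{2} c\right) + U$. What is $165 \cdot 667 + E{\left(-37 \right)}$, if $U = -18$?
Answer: $\frac{548961}{5} \approx 1.0979 \cdot 10^{5}$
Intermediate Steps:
$E{\left(c \right)} = \frac{18}{5} - \frac{c}{5} - \frac{c^{2}}{5}$ ($E{\left(c \right)} = - \frac{\left(c^{2} + \left(-4 + 3\right)^{2} c\right) - 18}{5} = - \frac{\left(c^{2} + \left(-1\right)^{2} c\right) - 18}{5} = - \frac{\left(c^{2} + 1 c\right) - 18}{5} = - \frac{\left(c^{2} + c\right) - 18}{5} = - \frac{\left(c + c^{2}\right) - 18}{5} = - \frac{-18 + c + c^{2}}{5} = \frac{18}{5} - \frac{c}{5} - \frac{c^{2}}{5}$)
$165 \cdot 667 + E{\left(-37 \right)} = 165 \cdot 667 - \left(-11 + \frac{1369}{5}\right) = 110055 + \left(\frac{18}{5} + \frac{37}{5} - \frac{1369}{5}\right) = 110055 - \frac{1314}{5} = \frac{548961}{5}$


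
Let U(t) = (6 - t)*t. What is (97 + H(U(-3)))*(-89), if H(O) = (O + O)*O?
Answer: -138395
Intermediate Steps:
U(t) = t*(6 - t)
H(O) = 2*O² (H(O) = (2*O)*O = 2*O²)
(97 + H(U(-3)))*(-89) = (97 + 2*(-3*(6 - 1*(-3)))²)*(-89) = (97 + 2*(-3*(6 + 3))²)*(-89) = (97 + 2*(-3*9)²)*(-89) = (97 + 2*(-27)²)*(-89) = (97 + 2*729)*(-89) = (97 + 1458)*(-89) = 1555*(-89) = -138395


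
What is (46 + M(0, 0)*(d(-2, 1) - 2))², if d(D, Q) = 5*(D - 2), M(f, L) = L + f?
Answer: 2116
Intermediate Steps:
d(D, Q) = -10 + 5*D (d(D, Q) = 5*(-2 + D) = -10 + 5*D)
(46 + M(0, 0)*(d(-2, 1) - 2))² = (46 + (0 + 0)*((-10 + 5*(-2)) - 2))² = (46 + 0*((-10 - 10) - 2))² = (46 + 0*(-20 - 2))² = (46 + 0*(-22))² = (46 + 0)² = 46² = 2116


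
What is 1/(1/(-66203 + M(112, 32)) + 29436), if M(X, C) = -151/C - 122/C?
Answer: 2118769/62368084252 ≈ 3.3972e-5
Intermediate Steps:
M(X, C) = -273/C
1/(1/(-66203 + M(112, 32)) + 29436) = 1/(1/(-66203 - 273/32) + 29436) = 1/(1/(-2118769/32) + 29436) = 1/(-32/2118769 + 29436) = 1/(62368084252/2118769) = 2118769/62368084252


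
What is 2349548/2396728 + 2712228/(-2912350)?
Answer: 42779165977/872513848850 ≈ 0.049030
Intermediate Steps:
2349548/2396728 + 2712228/(-2912350) = 2349548*(1/2396728) + 2712228*(-1/2912350) = 587387/599182 - 1356114/1456175 = 42779165977/872513848850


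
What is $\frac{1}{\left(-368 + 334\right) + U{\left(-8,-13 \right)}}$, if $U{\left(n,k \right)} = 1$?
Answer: $- \frac{1}{33} \approx -0.030303$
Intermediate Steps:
$\frac{1}{\left(-368 + 334\right) + U{\left(-8,-13 \right)}} = \frac{1}{\left(-368 + 334\right) + 1} = \frac{1}{-34 + 1} = \frac{1}{-33} = - \frac{1}{33}$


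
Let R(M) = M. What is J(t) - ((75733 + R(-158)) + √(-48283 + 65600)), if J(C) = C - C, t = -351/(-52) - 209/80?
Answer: -75575 - √17317 ≈ -75707.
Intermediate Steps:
t = 331/80 (t = -351*(-1/52) - 209*1/80 = 27/4 - 209/80 = 331/80 ≈ 4.1375)
J(C) = 0
J(t) - ((75733 + R(-158)) + √(-48283 + 65600)) = 0 - ((75733 - 158) + √(-48283 + 65600)) = 0 - (75575 + √17317) = 0 + (-75575 - √17317) = -75575 - √17317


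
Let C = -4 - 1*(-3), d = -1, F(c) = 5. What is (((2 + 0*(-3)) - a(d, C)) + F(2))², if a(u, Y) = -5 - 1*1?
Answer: 169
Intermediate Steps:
C = -1 (C = -4 + 3 = -1)
a(u, Y) = -6 (a(u, Y) = -5 - 1 = -6)
(((2 + 0*(-3)) - a(d, C)) + F(2))² = (((2 + 0*(-3)) - 1*(-6)) + 5)² = (((2 + 0) + 6) + 5)² = ((2 + 6) + 5)² = (8 + 5)² = 13² = 169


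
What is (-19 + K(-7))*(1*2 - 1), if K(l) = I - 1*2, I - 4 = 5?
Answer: -12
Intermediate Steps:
I = 9 (I = 4 + 5 = 9)
K(l) = 7 (K(l) = 9 - 1*2 = 9 - 2 = 7)
(-19 + K(-7))*(1*2 - 1) = (-19 + 7)*(1*2 - 1) = -12*(2 - 1) = -12*1 = -12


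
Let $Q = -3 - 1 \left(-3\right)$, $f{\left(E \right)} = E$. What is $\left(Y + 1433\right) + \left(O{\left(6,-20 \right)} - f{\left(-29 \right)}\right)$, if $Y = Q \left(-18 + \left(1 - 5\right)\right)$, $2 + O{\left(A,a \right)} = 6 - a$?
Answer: $1486$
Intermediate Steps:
$Q = 0$ ($Q = -3 - -3 = -3 + 3 = 0$)
$O{\left(A,a \right)} = 4 - a$ ($O{\left(A,a \right)} = -2 - \left(-6 + a\right) = 4 - a$)
$Y = 0$ ($Y = 0 \left(-18 + \left(1 - 5\right)\right) = 0 \left(-18 - 4\right) = 0 \left(-22\right) = 0$)
$\left(Y + 1433\right) + \left(O{\left(6,-20 \right)} - f{\left(-29 \right)}\right) = \left(0 + 1433\right) + \left(\left(4 - -20\right) - -29\right) = 1433 + \left(\left(4 + 20\right) + 29\right) = 1433 + \left(24 + 29\right) = 1433 + 53 = 1486$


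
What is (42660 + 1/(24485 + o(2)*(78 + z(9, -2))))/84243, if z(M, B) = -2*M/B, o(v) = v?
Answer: 1051952941/2077348137 ≈ 0.50639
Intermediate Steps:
z(M, B) = -2*M/B
(42660 + 1/(24485 + o(2)*(78 + z(9, -2))))/84243 = (42660 + 1/(24485 + 2*(78 - 2*9/(-2))))/84243 = (42660 + 1/(24485 + 2*(78 - 2*9*(-½))))*(1/84243) = (42660 + 1/(24485 + 2*(78 + 9)))*(1/84243) = (42660 + 1/(24485 + 2*87))*(1/84243) = (42660 + 1/(24485 + 174))*(1/84243) = (42660 + 1/24659)*(1/84243) = (1051952941/24659)*(1/84243) = 1051952941/2077348137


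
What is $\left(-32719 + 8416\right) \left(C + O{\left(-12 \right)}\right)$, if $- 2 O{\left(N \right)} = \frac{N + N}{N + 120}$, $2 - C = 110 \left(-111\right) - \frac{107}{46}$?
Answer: $- \frac{40964950477}{138} \approx -2.9685 \cdot 10^{8}$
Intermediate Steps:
$C = \frac{561859}{46}$ ($C = 2 - \left(110 \left(-111\right) - \frac{107}{46}\right) = 2 - \left(-12210 - \frac{107}{46}\right) = 2 - - \frac{561767}{46} = 2 + \frac{561767}{46} = \frac{561859}{46} \approx 12214.0$)
$O{\left(N \right)} = - \frac{N}{120 + N}$ ($O{\left(N \right)} = - \frac{\left(N + N\right) \frac{1}{N + 120}}{2} = - \frac{2 N \frac{1}{120 + N}}{2} = - \frac{N}{120 + N}$)
$\left(-32719 + 8416\right) \left(C + O{\left(-12 \right)}\right) = \left(-32719 + 8416\right) \left(\frac{561859}{46} - - \frac{12}{120 - 12}\right) = - 24303 \left(\frac{561859}{46} - - \frac{12}{108}\right) = - 24303 \left(\frac{561859}{46} - \left(-12\right) \frac{1}{108}\right) = - 24303 \left(\frac{561859}{46} + \frac{1}{9}\right) = \left(-24303\right) \frac{5056777}{414} = - \frac{40964950477}{138}$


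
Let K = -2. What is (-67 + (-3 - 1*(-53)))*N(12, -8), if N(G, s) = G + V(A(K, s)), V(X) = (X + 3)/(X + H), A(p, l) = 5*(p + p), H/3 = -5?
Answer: -7429/35 ≈ -212.26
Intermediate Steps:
H = -15 (H = 3*(-5) = -15)
A(p, l) = 10*p (A(p, l) = 5*(2*p) = 10*p)
V(X) = (3 + X)/(-15 + X) (V(X) = (X + 3)/(X - 15) = (3 + X)/(-15 + X))
N(G, s) = 17/35 + G (N(G, s) = G + (3 + 10*(-2))/(-15 + 10*(-2)) = G + (3 - 20)/(-15 - 20) = G - 17/(-35) = G - 1/35*(-17) = G + 17/35 = 17/35 + G)
(-67 + (-3 - 1*(-53)))*N(12, -8) = (-67 + (-3 - 1*(-53)))*(17/35 + 12) = (-67 + (-3 + 53))*(437/35) = (-67 + 50)*(437/35) = -17*437/35 = -7429/35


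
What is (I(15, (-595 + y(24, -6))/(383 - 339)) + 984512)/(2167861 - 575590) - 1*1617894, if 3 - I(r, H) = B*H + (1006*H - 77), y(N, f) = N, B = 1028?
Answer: -56674743098297/35029962 ≈ -1.6179e+6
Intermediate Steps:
I(r, H) = 80 - 2034*H (I(r, H) = 3 - (1028*H + (1006*H - 77)) = 3 - (1028*H + (-77 + 1006*H)) = 3 - (-77 + 2034*H) = 3 + (77 - 2034*H) = 80 - 2034*H)
(I(15, (-595 + y(24, -6))/(383 - 339)) + 984512)/(2167861 - 575590) - 1*1617894 = ((80 - 2034*(-595 + 24)/(383 - 339)) + 984512)/(2167861 - 575590) - 1*1617894 = ((80 - (-1161414)/44) + 984512)/1592271 - 1617894 = ((80 - (-1161414)/44) + 984512)*(1/1592271) - 1617894 = ((80 - 2034*(-571/44)) + 984512)*(1/1592271) - 1617894 = ((80 + 580707/22) + 984512)*(1/1592271) - 1617894 = (582467/22 + 984512)*(1/1592271) - 1617894 = (22241731/22)*(1/1592271) - 1617894 = 22241731/35029962 - 1617894 = -56674743098297/35029962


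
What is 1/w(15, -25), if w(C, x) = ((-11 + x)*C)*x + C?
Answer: 1/13515 ≈ 7.3992e-5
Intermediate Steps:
w(C, x) = C + C*x*(-11 + x) (w(C, x) = (C*(-11 + x))*x + C = C*x*(-11 + x) + C = C + C*x*(-11 + x))
1/w(15, -25) = 1/(15*(1 + (-25)² - 11*(-25))) = 1/(15*(1 + 625 + 275)) = 1/(15*901) = 1/13515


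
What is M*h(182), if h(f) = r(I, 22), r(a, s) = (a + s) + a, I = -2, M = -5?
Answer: -90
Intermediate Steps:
r(a, s) = s + 2*a
h(f) = 18 (h(f) = 22 + 2*(-2) = 22 - 4 = 18)
M*h(182) = -5*18 = -90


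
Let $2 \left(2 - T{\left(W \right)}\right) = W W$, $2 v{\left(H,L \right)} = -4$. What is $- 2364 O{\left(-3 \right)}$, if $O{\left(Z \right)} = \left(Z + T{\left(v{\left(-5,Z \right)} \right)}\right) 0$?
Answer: $0$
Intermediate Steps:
$v{\left(H,L \right)} = -2$ ($v{\left(H,L \right)} = \frac{1}{2} \left(-4\right) = -2$)
$T{\left(W \right)} = 2 - \frac{W^{2}}{2}$ ($T{\left(W \right)} = 2 - \frac{W W}{2} = 2 - \frac{W^{2}}{2}$)
$O{\left(Z \right)} = 0$ ($O{\left(Z \right)} = \left(Z + \left(2 - \frac{\left(-2\right)^{2}}{2}\right)\right) 0 = \left(Z + \left(2 - 2\right)\right) 0 = \left(Z + 0\right) 0 = Z 0 = 0$)
$- 2364 O{\left(-3 \right)} = \left(-2364\right) 0 = 0$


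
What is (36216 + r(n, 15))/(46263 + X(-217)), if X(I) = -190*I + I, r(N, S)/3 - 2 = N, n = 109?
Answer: 12183/29092 ≈ 0.41878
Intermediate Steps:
r(N, S) = 6 + 3*N
X(I) = -189*I
(36216 + r(n, 15))/(46263 + X(-217)) = (36216 + (6 + 3*109))/(46263 - 189*(-217)) = (36216 + (6 + 327))/(46263 + 41013) = (36216 + 333)/87276 = 36549*(1/87276) = 12183/29092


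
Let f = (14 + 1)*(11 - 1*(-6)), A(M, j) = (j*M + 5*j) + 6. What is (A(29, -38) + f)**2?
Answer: 1062961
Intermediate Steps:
A(M, j) = 6 + 5*j + M*j (A(M, j) = (M*j + 5*j) + 6 = (5*j + M*j) + 6 = 6 + 5*j + M*j)
f = 255 (f = 15*(11 + 6) = 15*17 = 255)
(A(29, -38) + f)**2 = ((6 + 5*(-38) + 29*(-38)) + 255)**2 = ((6 - 190 - 1102) + 255)**2 = (-1286 + 255)**2 = (-1031)**2 = 1062961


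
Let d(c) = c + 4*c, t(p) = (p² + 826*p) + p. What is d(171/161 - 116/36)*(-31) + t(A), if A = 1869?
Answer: 7301741126/1449 ≈ 5.0392e+6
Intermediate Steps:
t(p) = p² + 827*p
d(c) = 5*c
d(171/161 - 116/36)*(-31) + t(A) = (5*(171/161 - 116/36))*(-31) + 1869*(827 + 1869) = (5*(171*(1/161) - 116*1/36))*(-31) + 1869*2696 = (5*(171/161 - 29/9))*(-31) + 5038824 = (5*(-3130/1449))*(-31) + 5038824 = -15650/1449*(-31) + 5038824 = 485150/1449 + 5038824 = 7301741126/1449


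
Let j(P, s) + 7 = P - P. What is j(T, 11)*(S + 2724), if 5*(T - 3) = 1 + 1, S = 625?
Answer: -23443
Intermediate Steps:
T = 17/5 (T = 3 + (1 + 1)/5 = 3 + (1/5)*2 = 3 + 2/5 = 17/5 ≈ 3.4000)
j(P, s) = -7 (j(P, s) = -7 + (P - P) = -7 + 0 = -7)
j(T, 11)*(S + 2724) = -7*(625 + 2724) = -7*3349 = -23443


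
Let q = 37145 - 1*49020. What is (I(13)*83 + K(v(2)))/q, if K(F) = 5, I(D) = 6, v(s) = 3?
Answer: -503/11875 ≈ -0.042358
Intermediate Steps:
q = -11875 (q = 37145 - 49020 = -11875)
(I(13)*83 + K(v(2)))/q = (6*83 + 5)/(-11875) = (498 + 5)*(-1/11875) = 503*(-1/11875) = -503/11875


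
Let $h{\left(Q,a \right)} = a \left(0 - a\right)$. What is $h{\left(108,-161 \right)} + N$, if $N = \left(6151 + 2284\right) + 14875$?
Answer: $-2611$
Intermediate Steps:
$h{\left(Q,a \right)} = - a^{2}$ ($h{\left(Q,a \right)} = a \left(- a\right) = - a^{2}$)
$N = 23310$ ($N = 8435 + 14875 = 23310$)
$h{\left(108,-161 \right)} + N = - \left(-161\right)^{2} + 23310 = \left(-1\right) 25921 + 23310 = -25921 + 23310 = -2611$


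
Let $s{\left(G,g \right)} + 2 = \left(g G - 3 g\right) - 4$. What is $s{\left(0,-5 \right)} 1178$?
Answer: $10602$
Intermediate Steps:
$s{\left(G,g \right)} = -6 - 3 g + G g$ ($s{\left(G,g \right)} = -2 - \left(4 + 3 g - g G\right) = -2 - \left(4 + 3 g - G g\right) = -6 - 3 g + G g$)
$s{\left(0,-5 \right)} 1178 = \left(-6 - -15 + 0 \left(-5\right)\right) 1178 = \left(-6 + 15 + 0\right) 1178 = 9 \cdot 1178 = 10602$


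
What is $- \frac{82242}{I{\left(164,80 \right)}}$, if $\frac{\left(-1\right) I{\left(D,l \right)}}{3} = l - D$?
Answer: $- \frac{4569}{14} \approx -326.36$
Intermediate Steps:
$I{\left(D,l \right)} = - 3 l + 3 D$ ($I{\left(D,l \right)} = - 3 \left(l - D\right) = - 3 l + 3 D$)
$- \frac{82242}{I{\left(164,80 \right)}} = - \frac{82242}{\left(-3\right) 80 + 3 \cdot 164} = - \frac{82242}{-240 + 492} = - \frac{82242}{252} = \left(-82242\right) \frac{1}{252} = - \frac{4569}{14}$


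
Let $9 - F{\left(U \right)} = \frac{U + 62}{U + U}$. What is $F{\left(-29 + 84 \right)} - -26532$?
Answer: $\frac{2919393}{110} \approx 26540.0$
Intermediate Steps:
$F{\left(U \right)} = 9 - \frac{62 + U}{2 U}$ ($F{\left(U \right)} = 9 - \frac{U + 62}{U + U} = 9 - \frac{62 + U}{2 U}$)
$F{\left(-29 + 84 \right)} - -26532 = \left(\frac{17}{2} - \frac{31}{-29 + 84}\right) - -26532 = \left(\frac{17}{2} - \frac{31}{55}\right) + 26532 = \frac{873}{110} + 26532 = \frac{2919393}{110}$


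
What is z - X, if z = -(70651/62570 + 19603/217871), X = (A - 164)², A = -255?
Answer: -2393297259345401/13632188470 ≈ -1.7556e+5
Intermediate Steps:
X = 175561 (X = (-255 - 164)² = (-419)² = 175561)
z = -16619363731/13632188470 (z = -(70651*(1/62570) + 19603*(1/217871)) = -(70651/62570 + 19603/217871) = -1*16619363731/13632188470 = -16619363731/13632188470 ≈ -1.2191)
z - X = -16619363731/13632188470 - 1*175561 = -16619363731/13632188470 - 175561 = -2393297259345401/13632188470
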